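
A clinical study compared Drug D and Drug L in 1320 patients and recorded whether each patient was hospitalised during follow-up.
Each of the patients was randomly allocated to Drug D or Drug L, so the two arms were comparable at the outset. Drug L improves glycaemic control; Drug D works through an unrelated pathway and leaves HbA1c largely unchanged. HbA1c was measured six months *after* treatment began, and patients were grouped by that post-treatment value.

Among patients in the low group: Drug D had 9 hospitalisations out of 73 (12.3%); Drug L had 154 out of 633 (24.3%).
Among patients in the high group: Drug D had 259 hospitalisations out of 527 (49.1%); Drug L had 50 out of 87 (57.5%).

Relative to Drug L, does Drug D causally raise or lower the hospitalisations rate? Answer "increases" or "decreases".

increases

Within every HbA1c level Drug D has the lower rate, yet pooled Drug L does — Simpson's reversal.
HbA1c is recorded after the drug and is itself shifted by it — it sits on the causal path from drug to outcome. Conditioning on a mediator would strip out part of the effect we want; the pooled comparison gives the total causal effect.
Pooled: Drug D 44.7% vs Drug L 28.3%; Drug L is lower overall.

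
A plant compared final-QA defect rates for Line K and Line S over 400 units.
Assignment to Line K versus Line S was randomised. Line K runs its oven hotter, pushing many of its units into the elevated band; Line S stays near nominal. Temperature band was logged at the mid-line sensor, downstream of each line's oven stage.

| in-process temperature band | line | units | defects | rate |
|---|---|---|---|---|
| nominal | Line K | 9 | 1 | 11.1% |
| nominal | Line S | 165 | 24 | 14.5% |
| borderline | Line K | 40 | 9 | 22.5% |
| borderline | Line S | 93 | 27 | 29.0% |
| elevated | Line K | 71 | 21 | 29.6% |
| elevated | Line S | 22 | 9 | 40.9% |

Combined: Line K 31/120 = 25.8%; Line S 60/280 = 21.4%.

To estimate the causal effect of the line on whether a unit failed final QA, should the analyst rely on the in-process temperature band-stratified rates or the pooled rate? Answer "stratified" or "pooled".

The stratified and pooled comparisons disagree (Line K wins within each in-process temperature band; Line S wins overall), so the answer turns on the causal role of in-process temperature band.
Stratifying would compare lines among units the lines themselves sorted into in-process temperature band groups — a form of selection on an intermediate. The unconditioned pooled rates give the total causal effect.
Pooled: Line K 25.8% vs Line S 21.4%; Line S is lower overall.

pooled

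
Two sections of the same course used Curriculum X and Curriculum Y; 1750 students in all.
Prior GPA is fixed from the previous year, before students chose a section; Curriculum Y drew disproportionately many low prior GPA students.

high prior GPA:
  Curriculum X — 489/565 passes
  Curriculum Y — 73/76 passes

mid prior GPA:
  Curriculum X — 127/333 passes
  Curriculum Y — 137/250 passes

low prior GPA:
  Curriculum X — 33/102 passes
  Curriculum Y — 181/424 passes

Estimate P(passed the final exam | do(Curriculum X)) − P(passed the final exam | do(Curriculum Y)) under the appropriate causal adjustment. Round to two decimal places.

The stratified and pooled comparisons disagree (Curriculum Y wins within each prior GPA band; Curriculum X wins overall), so the answer turns on the causal role of prior GPA band.
The imbalance in prior GPA band arose from how students were allocated, not from anything the teaching method did; and prior GPA band independently affects the outcome. The pooled gap is confounded — condition on prior GPA band.
Adjusting over the population distribution of prior GPA band: 0.366·(0.865−0.961) + 0.333·(0.381−0.548) + 0.301·(0.324−0.427) = -0.121.

-0.12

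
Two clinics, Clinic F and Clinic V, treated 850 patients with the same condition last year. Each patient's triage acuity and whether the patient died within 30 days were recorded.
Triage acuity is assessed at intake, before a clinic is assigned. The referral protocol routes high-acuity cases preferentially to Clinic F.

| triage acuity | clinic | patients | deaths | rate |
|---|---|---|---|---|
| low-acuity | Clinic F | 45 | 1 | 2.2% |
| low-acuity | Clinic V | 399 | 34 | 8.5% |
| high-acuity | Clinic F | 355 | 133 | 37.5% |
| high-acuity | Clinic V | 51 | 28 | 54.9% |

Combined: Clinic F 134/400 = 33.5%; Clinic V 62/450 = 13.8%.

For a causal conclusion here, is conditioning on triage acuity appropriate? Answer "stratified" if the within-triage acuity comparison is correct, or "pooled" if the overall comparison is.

stratified

The stratified and pooled comparisons disagree (Clinic F wins within each triage acuity; Clinic V wins overall), so the answer turns on the causal role of triage acuity.
The imbalance in triage acuity arose from how patients were allocated, not from anything the clinic did; and triage acuity independently affects the outcome. The pooled gap is confounded — condition on triage acuity.
Within each level — low-acuity: 2.2% vs 8.5%; high-acuity: 37.5% vs 54.9% — Clinic F is lower every time.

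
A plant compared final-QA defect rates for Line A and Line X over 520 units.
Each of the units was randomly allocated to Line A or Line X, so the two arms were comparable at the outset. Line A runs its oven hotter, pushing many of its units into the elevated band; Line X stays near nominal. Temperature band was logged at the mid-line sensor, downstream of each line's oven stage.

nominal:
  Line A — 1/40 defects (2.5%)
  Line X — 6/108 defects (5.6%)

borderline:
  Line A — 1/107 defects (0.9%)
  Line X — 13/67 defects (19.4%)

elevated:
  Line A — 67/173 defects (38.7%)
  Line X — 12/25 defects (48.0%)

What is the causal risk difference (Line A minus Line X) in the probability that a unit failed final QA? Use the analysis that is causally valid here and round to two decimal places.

+0.06

In-process temperature band is recorded after the line and is itself shifted by it — it sits on the causal path from line to outcome. Conditioning on a mediator would strip out part of the effect we want; the pooled comparison gives the total causal effect.
The causal difference is the pooled difference: 0.216 − 0.155 = +0.061.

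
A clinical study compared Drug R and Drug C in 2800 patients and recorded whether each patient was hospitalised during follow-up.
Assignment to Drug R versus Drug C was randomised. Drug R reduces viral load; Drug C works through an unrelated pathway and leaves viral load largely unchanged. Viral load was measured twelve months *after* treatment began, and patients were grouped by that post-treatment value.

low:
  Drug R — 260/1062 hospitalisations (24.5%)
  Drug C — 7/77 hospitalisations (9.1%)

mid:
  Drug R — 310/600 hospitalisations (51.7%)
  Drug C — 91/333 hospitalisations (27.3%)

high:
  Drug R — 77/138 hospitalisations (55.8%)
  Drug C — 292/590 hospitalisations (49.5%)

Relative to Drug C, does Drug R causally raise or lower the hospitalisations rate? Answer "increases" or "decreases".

decreases

Within every viral load level Drug C has the lower rate, yet pooled Drug R does — Simpson's reversal.
Because the drug influences viral load, viral load is a post-treatment mediator, not a confounder. Stratifying on it would bias the estimate; the causal effect is the crude pooled difference.
Pooled: Drug R 35.9% vs Drug C 39.0%; Drug R is lower overall.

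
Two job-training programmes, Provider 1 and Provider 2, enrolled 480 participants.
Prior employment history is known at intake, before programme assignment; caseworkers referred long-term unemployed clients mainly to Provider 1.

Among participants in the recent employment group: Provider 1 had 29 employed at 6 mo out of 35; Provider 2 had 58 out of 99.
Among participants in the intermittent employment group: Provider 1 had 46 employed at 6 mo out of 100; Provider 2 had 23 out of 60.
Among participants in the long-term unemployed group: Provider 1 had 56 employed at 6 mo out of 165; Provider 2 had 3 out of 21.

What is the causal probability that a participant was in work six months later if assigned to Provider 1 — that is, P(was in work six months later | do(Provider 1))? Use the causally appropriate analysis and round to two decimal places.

0.52

Within every prior employment history level Provider 1 has the higher rate, yet pooled Provider 2 does — Simpson's reversal.
Nothing the programme does changes prior employment history; the imbalance is an allocation artefact. With prior employment history also predicting the outcome, the pooled figure is confounded, and the within-stratum comparison is the causal one.
Standardising Provider 1 to the population prior employment history mix: 0.279·29/35 + 0.333·46/100 + 0.388·56/165 = 0.516.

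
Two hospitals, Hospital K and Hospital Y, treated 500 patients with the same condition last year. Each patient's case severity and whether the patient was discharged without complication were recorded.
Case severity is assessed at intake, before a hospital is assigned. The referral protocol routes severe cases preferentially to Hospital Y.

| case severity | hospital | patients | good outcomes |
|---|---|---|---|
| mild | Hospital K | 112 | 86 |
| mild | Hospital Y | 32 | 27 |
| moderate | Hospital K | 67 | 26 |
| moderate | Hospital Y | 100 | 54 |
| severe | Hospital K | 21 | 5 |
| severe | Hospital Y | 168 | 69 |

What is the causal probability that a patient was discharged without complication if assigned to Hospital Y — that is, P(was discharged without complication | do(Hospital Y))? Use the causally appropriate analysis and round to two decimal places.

The imbalance in case severity arose from how patients were allocated, not from anything the hospital did; and case severity independently affects the outcome. The pooled gap is confounded — condition on case severity.
Standardising Hospital Y to the population case severity mix: 0.288·27/32 + 0.334·54/100 + 0.378·69/168 = 0.579.

0.58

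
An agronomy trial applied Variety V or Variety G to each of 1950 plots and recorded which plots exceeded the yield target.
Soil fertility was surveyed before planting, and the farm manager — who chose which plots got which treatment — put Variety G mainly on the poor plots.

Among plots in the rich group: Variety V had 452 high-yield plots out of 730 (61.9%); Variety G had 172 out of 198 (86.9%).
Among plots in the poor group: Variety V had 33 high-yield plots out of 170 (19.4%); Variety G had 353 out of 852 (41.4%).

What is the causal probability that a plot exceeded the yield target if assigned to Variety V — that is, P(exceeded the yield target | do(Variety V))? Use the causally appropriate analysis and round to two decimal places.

The soil fertility-specific comparison favours Variety G throughout, but the pooled figures favour Variety V. The question is whether to condition on soil fertility.
Since soil fertility is a pre-existing factor (not a product of the variety) and it affects the outcome on its own, it is a confounder. The stratified rates, not the pooled rate, identify the causal effect.
Standardising Variety V to the population soil fertility mix: 0.476·452/730 + 0.524·33/170 = 0.396.

0.40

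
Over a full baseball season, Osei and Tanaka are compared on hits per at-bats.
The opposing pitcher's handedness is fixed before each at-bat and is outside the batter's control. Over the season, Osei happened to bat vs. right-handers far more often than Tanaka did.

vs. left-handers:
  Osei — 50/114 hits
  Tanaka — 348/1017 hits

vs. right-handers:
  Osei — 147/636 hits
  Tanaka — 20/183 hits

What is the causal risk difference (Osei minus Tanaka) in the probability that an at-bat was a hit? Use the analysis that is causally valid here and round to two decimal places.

Osei is higher inside every pitcher handedness stratum but Tanaka is higher in aggregate. Whether to stratify depends on how pitcher handedness relates to the player.
Pitcher handedness differs across players for reasons unrelated to any effect of the player itself, and it separately predicts the outcome — a classic confounder. We must compare within pitcher handedness levels.
Adjusting over the population distribution of pitcher handedness: 0.580·(0.439−0.342) + 0.420·(0.231−0.109) = +0.107.

+0.11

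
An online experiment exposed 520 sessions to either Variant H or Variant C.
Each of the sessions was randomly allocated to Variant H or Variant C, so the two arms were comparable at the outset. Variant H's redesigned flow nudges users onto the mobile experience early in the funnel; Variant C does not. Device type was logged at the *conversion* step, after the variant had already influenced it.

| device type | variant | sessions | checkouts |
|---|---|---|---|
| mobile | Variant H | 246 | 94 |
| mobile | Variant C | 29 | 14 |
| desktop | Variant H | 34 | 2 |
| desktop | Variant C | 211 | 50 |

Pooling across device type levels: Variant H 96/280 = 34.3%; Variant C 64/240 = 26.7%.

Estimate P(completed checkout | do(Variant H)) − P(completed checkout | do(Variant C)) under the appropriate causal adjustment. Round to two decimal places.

+0.08

The device type-specific comparison favours Variant C throughout, but the pooled figures favour Variant H. The question is whether to condition on device type.
Device type is downstream of the variant. One should not condition on a consequence of treatment, so the overall rates are the right comparison.
The causal difference is the pooled difference: 0.343 − 0.267 = +0.076.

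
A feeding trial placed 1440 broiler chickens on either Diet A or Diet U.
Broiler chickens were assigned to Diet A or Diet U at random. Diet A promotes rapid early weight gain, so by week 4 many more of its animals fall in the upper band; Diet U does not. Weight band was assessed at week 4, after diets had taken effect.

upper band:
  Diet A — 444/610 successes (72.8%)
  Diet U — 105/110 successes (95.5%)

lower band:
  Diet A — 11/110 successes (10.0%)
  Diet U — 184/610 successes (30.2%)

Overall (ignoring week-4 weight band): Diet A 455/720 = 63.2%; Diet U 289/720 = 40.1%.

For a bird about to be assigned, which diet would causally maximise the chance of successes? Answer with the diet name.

Diet A

Because the diet influences week-4 weight band, week-4 weight band is a post-treatment mediator, not a confounder. Stratifying on it would bias the estimate; the causal effect is the crude pooled difference.
Pooled: Diet A 63.2% vs Diet U 40.1%; Diet A is higher overall.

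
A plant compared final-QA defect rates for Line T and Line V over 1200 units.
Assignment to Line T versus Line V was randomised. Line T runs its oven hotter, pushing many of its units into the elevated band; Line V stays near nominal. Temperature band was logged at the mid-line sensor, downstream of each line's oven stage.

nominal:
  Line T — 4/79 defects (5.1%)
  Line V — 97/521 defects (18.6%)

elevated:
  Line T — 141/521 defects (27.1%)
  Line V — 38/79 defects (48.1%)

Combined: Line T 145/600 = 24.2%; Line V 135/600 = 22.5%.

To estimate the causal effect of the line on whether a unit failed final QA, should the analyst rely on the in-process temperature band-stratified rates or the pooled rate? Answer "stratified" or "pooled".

pooled

In-process temperature band lies on the pathway line → in-process temperature band → outcome, so adjusting for it blocks the indirect effect. For the total causal effect of line, use the unadjusted pooled rates.
Pooled: Line T 24.2% vs Line V 22.5%; Line V is lower overall.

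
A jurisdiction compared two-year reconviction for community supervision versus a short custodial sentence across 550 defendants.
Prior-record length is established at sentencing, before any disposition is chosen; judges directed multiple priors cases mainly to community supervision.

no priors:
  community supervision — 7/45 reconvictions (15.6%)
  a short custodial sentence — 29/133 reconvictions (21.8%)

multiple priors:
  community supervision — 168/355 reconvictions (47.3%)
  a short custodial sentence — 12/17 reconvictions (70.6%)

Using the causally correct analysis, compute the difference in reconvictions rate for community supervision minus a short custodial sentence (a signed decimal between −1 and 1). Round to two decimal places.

Prior-record length differs across dispositions for reasons unrelated to any effect of the disposition itself, and it separately predicts the outcome — a classic confounder. We must compare within prior-record length levels.
Adjusting over the population distribution of prior-record length: 0.324·(0.156−0.218) + 0.676·(0.473−0.706) = -0.178.

-0.18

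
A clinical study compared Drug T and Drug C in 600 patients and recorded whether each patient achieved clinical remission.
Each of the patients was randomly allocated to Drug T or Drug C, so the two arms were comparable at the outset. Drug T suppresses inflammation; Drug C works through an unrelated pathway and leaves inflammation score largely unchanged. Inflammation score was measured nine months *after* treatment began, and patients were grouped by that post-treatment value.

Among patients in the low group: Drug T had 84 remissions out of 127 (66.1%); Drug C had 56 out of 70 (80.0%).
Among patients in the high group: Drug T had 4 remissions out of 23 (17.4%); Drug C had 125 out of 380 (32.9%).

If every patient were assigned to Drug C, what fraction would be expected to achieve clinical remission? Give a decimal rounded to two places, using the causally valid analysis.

The stratified and pooled comparisons disagree (Drug C wins within each inflammation score; Drug T wins overall), so the answer turns on the causal role of inflammation score.
Inflammation score here is a post-treatment variable shaped by the drug; conditioning on it would introduce bias rather than remove it. The overall comparison is the causal one.
So P(outcome | do(Drug C)) is just the pooled rate for Drug C: 181/450 = 0.402.

0.40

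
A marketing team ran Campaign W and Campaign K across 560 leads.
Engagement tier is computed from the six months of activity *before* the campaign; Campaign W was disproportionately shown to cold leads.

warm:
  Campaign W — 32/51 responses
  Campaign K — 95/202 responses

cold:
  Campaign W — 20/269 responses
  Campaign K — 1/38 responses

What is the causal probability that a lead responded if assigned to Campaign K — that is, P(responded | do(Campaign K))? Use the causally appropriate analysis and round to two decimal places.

0.23

The stratified and pooled comparisons disagree (Campaign W wins within each engagement tier; Campaign K wins overall), so the answer turns on the causal role of engagement tier.
The imbalance in engagement tier arose from how leads were allocated, not from anything the campaign did; and engagement tier independently affects the outcome. The pooled gap is confounded — condition on engagement tier.
Standardising Campaign K to the population engagement tier mix: 0.452·95/202 + 0.548·1/38 = 0.227.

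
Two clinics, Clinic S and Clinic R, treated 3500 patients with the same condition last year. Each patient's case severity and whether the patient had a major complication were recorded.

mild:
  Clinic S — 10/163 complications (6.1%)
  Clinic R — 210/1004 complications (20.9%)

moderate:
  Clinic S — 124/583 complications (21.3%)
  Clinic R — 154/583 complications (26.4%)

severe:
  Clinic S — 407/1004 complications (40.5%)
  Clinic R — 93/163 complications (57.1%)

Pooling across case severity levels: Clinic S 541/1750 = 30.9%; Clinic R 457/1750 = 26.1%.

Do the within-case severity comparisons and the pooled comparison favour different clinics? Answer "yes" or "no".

Within each case severity level (mild 6.1% vs 20.9%; moderate 21.3% vs 26.4%; severe 40.5% vs 57.1%), Clinic S has the lower rate every time. Pooled: 30.9% vs 26.1% — Clinic R has the lower rate overall. The two comparisons disagree.

yes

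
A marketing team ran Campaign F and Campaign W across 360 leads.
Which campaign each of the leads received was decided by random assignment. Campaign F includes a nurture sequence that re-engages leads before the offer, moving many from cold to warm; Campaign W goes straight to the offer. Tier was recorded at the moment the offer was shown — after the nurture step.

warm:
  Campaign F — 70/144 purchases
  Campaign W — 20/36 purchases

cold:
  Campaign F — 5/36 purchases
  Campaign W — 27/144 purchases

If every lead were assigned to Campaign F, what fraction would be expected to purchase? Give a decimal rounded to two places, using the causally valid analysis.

Engagement tier lies on the pathway campaign → engagement tier → outcome, so adjusting for it blocks the indirect effect. For the total causal effect of campaign, use the unadjusted pooled rates.
So P(outcome | do(Campaign F)) is just the pooled rate for Campaign F: 75/180 = 0.417.

0.42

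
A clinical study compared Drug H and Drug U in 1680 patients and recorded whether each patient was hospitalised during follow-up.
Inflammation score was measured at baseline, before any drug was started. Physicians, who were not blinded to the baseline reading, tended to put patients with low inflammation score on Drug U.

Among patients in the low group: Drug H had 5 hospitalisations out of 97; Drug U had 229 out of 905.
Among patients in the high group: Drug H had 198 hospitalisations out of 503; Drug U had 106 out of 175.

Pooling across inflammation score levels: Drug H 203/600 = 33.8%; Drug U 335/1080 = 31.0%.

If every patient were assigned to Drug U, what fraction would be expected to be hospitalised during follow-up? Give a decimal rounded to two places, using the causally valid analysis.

0.40

The stratified and pooled comparisons disagree (Drug H wins within each inflammation score; Drug U wins overall), so the answer turns on the causal role of inflammation score.
Inflammation score satisfies the back-door criterion: it is not a descendant of the drug, and it blocks the spurious path from drug to outcome. Adjusting for it (i.e., using the within-inflammation score rates) gives the causal effect.
Standardising Drug U to the population inflammation score mix: 0.596·229/905 + 0.404·106/175 = 0.395.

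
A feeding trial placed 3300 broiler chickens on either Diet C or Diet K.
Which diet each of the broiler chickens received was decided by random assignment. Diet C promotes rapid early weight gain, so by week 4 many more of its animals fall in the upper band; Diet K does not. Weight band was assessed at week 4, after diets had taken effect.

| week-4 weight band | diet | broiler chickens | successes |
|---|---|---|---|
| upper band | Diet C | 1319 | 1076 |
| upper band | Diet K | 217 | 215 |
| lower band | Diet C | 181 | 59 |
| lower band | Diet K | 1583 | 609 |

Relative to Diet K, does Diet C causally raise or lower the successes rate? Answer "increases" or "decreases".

increases

Week-4 weight band is downstream of the diet. One should not condition on a consequence of treatment, so the overall rates are the right comparison.
Pooled: Diet C 75.7% vs Diet K 45.8%; Diet C is higher overall.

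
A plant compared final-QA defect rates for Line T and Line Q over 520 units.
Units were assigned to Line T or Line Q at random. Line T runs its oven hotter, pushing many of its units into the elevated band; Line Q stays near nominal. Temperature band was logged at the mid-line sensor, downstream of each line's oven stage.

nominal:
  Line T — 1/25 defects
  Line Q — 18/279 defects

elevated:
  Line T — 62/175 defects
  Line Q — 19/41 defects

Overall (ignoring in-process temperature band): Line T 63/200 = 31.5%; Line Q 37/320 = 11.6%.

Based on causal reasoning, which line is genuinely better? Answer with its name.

Line Q

The in-process temperature band-specific comparison favours Line T throughout, but the pooled figures favour Line Q. The question is whether to condition on in-process temperature band.
In-process temperature band is recorded after the line and is itself shifted by it — it sits on the causal path from line to outcome. Conditioning on a mediator would strip out part of the effect we want; the pooled comparison gives the total causal effect.
Pooled: Line T 31.5% vs Line Q 11.6%; Line Q is lower overall.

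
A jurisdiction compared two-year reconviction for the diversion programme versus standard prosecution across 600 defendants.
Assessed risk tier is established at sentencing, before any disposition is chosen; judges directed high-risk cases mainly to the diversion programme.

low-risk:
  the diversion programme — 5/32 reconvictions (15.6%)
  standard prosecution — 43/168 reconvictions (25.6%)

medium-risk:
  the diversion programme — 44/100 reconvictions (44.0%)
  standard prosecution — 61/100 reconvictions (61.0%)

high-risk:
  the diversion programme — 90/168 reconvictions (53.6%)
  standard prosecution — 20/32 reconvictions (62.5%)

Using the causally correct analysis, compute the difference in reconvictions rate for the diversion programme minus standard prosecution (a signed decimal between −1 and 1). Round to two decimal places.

Nothing the disposition does changes assessed risk tier; the imbalance is an allocation artefact. With assessed risk tier also predicting the outcome, the pooled figure is confounded, and the within-stratum comparison is the causal one.
Adjusting over the population distribution of assessed risk tier: 0.333·(0.156−0.256) + 0.333·(0.440−0.610) + 0.333·(0.536−0.625) = -0.120.

-0.12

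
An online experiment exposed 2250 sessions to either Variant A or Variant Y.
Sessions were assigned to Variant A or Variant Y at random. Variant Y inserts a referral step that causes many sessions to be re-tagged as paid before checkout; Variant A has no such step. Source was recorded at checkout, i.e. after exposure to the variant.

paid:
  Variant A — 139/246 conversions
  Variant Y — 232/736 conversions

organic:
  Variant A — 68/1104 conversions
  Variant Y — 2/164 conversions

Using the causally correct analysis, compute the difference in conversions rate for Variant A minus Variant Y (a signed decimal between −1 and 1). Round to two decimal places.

-0.11

Variant A is higher inside every traffic source stratum but Variant Y is higher in aggregate. Whether to stratify depends on how traffic source relates to the variant.
Traffic source here is a post-treatment variable shaped by the variant; conditioning on it would introduce bias rather than remove it. The overall comparison is the causal one.
The causal difference is the pooled difference: 0.153 − 0.260 = -0.107.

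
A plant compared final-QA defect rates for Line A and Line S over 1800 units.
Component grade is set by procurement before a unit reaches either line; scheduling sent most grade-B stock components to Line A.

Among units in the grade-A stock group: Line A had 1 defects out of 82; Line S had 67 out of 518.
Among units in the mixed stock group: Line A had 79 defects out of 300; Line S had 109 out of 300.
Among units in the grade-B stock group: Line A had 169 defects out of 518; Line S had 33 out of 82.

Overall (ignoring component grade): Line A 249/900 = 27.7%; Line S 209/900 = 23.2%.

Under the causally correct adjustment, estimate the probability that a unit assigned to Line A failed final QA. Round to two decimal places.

0.20

Line A is lower inside every component grade stratum but Line S is lower in aggregate. Whether to stratify depends on how component grade relates to the line.
Here component grade is a common cause — it drives both which line a case falls under and the outcome. The crude comparison mixes populations; the stratum-specific rates are the causally relevant ones.
Standardising Line A to the population component grade mix: 0.333·1/82 + 0.333·79/300 + 0.333·169/518 = 0.201.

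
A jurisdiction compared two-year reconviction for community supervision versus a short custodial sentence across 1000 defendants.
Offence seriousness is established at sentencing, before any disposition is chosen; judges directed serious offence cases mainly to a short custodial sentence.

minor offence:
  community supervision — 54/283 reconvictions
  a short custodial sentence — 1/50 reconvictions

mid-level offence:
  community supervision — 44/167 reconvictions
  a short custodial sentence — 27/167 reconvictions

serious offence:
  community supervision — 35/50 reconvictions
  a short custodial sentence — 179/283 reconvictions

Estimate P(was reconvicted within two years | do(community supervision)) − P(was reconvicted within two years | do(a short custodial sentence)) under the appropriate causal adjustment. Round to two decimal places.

The stratified and pooled comparisons disagree (a short custodial sentence wins within each offence seriousness; community supervision wins overall), so the answer turns on the causal role of offence seriousness.
Nothing the disposition does changes offence seriousness; the imbalance is an allocation artefact. With offence seriousness also predicting the outcome, the pooled figure is confounded, and the within-stratum comparison is the causal one.
Adjusting over the population distribution of offence seriousness: 0.333·(0.191−0.020) + 0.334·(0.263−0.162) + 0.333·(0.700−0.633) = +0.113.

+0.11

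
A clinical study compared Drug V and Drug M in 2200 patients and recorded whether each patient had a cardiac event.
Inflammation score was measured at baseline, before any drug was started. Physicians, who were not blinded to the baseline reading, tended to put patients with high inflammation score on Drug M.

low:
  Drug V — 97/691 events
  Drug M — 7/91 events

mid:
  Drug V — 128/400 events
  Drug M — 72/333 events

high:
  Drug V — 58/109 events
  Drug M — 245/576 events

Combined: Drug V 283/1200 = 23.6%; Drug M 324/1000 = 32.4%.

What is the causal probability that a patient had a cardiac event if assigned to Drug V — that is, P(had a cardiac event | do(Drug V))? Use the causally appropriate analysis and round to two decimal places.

Here inflammation score is a common cause — it drives both which drug a case falls under and the outcome. The crude comparison mixes populations; the stratum-specific rates are the causally relevant ones.
Standardising Drug V to the population inflammation score mix: 0.355·97/691 + 0.333·128/400 + 0.311·58/109 = 0.322.

0.32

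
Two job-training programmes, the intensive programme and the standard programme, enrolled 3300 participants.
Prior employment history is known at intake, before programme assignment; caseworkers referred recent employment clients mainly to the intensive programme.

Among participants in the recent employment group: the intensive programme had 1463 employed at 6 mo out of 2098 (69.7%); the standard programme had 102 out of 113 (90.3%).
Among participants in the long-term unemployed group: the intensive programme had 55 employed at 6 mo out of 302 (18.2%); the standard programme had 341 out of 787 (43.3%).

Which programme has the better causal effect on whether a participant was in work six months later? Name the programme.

the standard programme

Prior employment history is set before the programme has any effect — it is not caused by the programme — and it independently drives the outcome. That makes it a confounder, so the causal comparison is within prior employment history levels.
Within each level — recent employment: 69.7% vs 90.3%; long-term unemployed: 18.2% vs 43.3% — the standard programme is higher every time.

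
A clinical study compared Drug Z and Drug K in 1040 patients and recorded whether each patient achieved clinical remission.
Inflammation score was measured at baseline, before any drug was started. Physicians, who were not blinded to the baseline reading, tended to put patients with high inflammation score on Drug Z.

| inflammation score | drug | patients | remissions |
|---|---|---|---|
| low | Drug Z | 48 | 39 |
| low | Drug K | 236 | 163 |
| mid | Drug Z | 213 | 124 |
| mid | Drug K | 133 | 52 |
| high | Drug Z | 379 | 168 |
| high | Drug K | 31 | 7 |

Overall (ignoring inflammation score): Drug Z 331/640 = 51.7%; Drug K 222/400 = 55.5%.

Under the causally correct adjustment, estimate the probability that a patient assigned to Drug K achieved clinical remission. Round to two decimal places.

0.41

Drug Z is higher inside every inflammation score stratum but Drug K is higher in aggregate. Whether to stratify depends on how inflammation score relates to the drug.
Inflammation score satisfies the back-door criterion: it is not a descendant of the drug, and it blocks the spurious path from drug to outcome. Adjusting for it (i.e., using the within-inflammation score rates) gives the causal effect.
Standardising Drug K to the population inflammation score mix: 0.273·163/236 + 0.333·52/133 + 0.394·7/31 = 0.408.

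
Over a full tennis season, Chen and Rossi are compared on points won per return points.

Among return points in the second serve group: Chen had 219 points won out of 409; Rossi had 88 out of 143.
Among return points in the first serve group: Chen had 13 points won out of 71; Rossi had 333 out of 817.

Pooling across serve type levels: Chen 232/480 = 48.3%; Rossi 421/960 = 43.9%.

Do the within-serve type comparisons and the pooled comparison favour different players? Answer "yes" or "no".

yes

Within each serve type level (second serve 53.5% vs 61.5%; first serve 18.3% vs 40.8%), Rossi has the higher rate every time. Pooled: 48.3% vs 43.9% — Chen has the higher rate overall. The two comparisons disagree.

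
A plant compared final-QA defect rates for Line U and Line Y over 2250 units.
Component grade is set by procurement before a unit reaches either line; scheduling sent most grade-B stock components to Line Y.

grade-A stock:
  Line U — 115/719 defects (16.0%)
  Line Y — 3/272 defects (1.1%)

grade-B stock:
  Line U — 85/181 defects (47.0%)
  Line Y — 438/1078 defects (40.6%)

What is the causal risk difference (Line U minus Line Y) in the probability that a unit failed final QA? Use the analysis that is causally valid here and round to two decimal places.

+0.10

Component grade is set before the line has any effect — it is not caused by the line — and it independently drives the outcome. That makes it a confounder, so the causal comparison is within component grade levels.
Adjusting over the population distribution of component grade: 0.440·(0.160−0.011) + 0.560·(0.470−0.406) = +0.101.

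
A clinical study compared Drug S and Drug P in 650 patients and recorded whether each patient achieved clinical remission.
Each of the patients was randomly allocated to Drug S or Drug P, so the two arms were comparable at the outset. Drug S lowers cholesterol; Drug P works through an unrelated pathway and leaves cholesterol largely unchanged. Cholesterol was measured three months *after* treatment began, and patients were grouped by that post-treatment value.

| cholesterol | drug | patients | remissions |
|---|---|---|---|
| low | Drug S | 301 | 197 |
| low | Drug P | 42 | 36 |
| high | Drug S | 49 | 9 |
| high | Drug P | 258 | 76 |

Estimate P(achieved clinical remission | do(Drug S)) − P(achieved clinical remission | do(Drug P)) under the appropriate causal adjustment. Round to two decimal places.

Within every cholesterol level Drug P has the higher rate, yet pooled Drug S does — Simpson's reversal.
Cholesterol here is a post-treatment variable shaped by the drug; conditioning on it would introduce bias rather than remove it. The overall comparison is the causal one.
The causal difference is the pooled difference: 0.589 − 0.373 = +0.215.

+0.22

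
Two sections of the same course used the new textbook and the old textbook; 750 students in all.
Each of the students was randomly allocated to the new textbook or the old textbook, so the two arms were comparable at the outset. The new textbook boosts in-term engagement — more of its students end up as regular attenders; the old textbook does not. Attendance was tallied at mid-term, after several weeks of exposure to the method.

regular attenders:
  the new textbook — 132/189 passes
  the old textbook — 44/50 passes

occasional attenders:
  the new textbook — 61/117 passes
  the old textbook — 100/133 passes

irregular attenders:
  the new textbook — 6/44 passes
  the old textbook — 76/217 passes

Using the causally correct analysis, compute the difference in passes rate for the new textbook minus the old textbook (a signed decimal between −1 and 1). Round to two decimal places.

the old textbook is higher inside every mid-term attendance stratum but the new textbook is higher in aggregate. Whether to stratify depends on how mid-term attendance relates to the teaching method.
Mid-term attendance is downstream of the teaching method. One should not condition on a consequence of treatment, so the overall rates are the right comparison.
The causal difference is the pooled difference: 0.569 − 0.550 = +0.019.

+0.02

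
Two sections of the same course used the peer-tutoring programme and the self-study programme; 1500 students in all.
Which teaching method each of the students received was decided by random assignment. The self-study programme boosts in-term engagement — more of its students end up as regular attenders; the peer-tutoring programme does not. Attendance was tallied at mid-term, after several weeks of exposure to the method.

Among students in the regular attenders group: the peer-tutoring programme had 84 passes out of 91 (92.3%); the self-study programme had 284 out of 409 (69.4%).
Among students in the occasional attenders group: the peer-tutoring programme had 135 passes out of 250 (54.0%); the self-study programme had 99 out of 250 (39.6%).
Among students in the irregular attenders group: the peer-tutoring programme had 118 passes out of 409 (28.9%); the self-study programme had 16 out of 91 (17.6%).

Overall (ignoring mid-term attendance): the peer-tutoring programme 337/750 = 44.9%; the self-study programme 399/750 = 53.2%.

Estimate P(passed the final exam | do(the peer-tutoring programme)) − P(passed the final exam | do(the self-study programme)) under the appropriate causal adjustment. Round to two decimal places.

-0.08

The distribution of mid-term attendance is itself part of what the teaching method does — it is an intermediate outcome. Holding it fixed would remove that part of the effect; the total effect is the pooled difference.
The causal difference is the pooled difference: 0.449 − 0.532 = -0.083.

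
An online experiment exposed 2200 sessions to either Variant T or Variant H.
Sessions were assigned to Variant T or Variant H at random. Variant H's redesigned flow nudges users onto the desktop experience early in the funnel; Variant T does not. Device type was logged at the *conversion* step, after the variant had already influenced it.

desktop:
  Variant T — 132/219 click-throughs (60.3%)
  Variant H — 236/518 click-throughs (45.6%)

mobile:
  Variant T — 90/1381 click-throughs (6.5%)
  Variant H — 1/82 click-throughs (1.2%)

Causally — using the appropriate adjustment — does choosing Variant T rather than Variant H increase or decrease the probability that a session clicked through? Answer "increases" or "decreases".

decreases

The distribution of device type is itself part of what the variant does — it is an intermediate outcome. Holding it fixed would remove that part of the effect; the total effect is the pooled difference.
Pooled: Variant T 13.9% vs Variant H 39.5%; Variant H is higher overall.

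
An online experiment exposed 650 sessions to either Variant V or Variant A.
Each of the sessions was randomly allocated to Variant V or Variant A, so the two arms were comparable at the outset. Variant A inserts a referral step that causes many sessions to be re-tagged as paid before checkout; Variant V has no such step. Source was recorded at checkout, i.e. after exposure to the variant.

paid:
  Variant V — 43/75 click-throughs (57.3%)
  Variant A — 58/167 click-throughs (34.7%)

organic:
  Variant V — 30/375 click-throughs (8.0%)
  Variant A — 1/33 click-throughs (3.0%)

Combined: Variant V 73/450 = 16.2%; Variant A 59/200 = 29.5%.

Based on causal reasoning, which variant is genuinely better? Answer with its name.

The traffic source-specific comparison favours Variant V throughout, but the pooled figures favour Variant A. The question is whether to condition on traffic source.
Traffic source here is a post-treatment variable shaped by the variant; conditioning on it would introduce bias rather than remove it. The overall comparison is the causal one.
Pooled: Variant V 16.2% vs Variant A 29.5%; Variant A is higher overall.

Variant A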